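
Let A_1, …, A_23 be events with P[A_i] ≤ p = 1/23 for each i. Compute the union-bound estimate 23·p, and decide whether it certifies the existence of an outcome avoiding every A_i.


Union bound: P[∪_{i=1}^{23} A_i] ≤ Σ_i P[A_i] ≤ 23·p = 23·(1/23) = 1.
Numerically: 1 ≈ 1.0000000.
Is 1 < 1? NO.
Since the bound 1 is ≥ 1, the union bound is uninformative here; it does NOT by itself certify existence.

23·p = 1 ≈ 1.0000000; existence NOT certified by the union bound.


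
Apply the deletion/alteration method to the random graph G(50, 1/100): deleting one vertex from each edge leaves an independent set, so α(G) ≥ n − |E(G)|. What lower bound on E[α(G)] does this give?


E[|E(G)|] = C(50, 2)·p = 1225 · (1/100) = 49/4.
E[α(G)] ≥ n − E[|E(G)|] = 50 − 49/4 = 151/4.
Numerically: ≈ 37.75000.
(This is only a lower bound; the true E[α(G)] may be larger.)

E[α(G)] ≥ 151/4 ≈ 37.75000.


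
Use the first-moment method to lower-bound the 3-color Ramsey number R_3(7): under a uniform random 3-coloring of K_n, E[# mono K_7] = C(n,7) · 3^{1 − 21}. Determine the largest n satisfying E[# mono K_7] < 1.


We need C(n, 7) · 3^{1 − 21} < 1, i.e. C(n, 7) < 3^{21 − 1} = 3486784401.
Check values of n near the boundary:
  n = 77: C(77, 7) = 2404808340; 2404808340 < 3486784401? YES
  n = 78: C(78, 7) = 2641902120; 2641902120 < 3486784401? YES
  n = 79: C(79, 7) = 2898753715; 2898753715 < 3486784401? YES
  n = 80: C(80, 7) = 3176716400; 3176716400 < 3486784401? YES
  n = 81: C(81, 7) = 3477216600; 3477216600 < 3486784401? YES
  n = 82: C(82, 7) = 3801756816; 3801756816 < 3486784401? NO
The largest n with C(n, 7) < 3486784401 is n = 81 (where E[X] = 42928600/43046721 ≈ 0.997256). Hence R_3(7) > 81, i.e. R_3(7) ≥ 82.

Largest n = 81; hence R_3(7) > 81.


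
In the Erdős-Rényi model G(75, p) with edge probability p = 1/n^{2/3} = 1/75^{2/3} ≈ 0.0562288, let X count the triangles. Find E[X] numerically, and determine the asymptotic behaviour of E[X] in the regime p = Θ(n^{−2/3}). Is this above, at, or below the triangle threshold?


Number of potential triangles: C(75, 3) = 67525.
Each occurs with probability p³ ≈ (0.0562288)³ ≈ 1.77777778e-04.
By linearity: E[X] = C(75, 3)·p³ ≈ 67525 · 1.77777778e-04 ≈ 12.004444.
Since α = 2/3 < 1, p = c/n^{2/3} ≫ 1/n is above the triangle threshold p ~ 1/n. Asymptotically E[X] ~ (c³/6)·n^{3(1−α)} = (1³/6)·n^{1} → ∞; triangles are abundant w.h.p.

E[X] ≈ 12.004444; in regime p = Θ(1/n^{2/3}) E[X] diverges (above the triangle threshold p ~ 1/n).


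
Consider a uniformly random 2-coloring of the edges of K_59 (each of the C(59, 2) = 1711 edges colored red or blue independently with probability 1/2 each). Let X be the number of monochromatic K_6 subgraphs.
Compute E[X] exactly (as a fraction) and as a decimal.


Let X = Σ_S X_S over the C(59, 6) = 45057474 subsets S of size 6, where X_S = 1 if the K_6 on S is monochromatic.
For a fixed S, the K_6 on S has C(6, 2) = 15 edges. P[all 15 edges red] = (1/2)^15, and likewise for blue, so P[monochromatic] = 2·(1/2)^15 = 2^{1 − 15} = 1/16384.
By linearity of expectation: E[X] = C(59, 6) · 2^{1 − 15} = 45057474 · 1/16384 = 22528737/8192.
Numerically: E[X] ≈ 2750.08997.

E[X] = C(59,6)·2^(1−C(6,2)) = 22528737/8192 ≈ 2750.08997.


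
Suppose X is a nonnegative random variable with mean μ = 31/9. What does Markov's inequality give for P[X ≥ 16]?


μ = E[X] = 31/9, a = 16.
Markov: P[X ≥ 16] ≤ μ/a = (31/9)/16 = 31/144.
Numerically: ≈ 0.215.
(Since a = 16 > μ = 3.444, the bound 31/144 is < 1 and informative.)

P[X ≥ 16] ≤ 31/144 ≈ 0.215.


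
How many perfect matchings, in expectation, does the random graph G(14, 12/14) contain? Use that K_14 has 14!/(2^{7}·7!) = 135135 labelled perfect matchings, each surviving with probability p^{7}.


K_14 has 14!/(2^{7}·7!) = 135135 labelled perfect matchings.
For each such perfect matching H, let X_H = 1 if all 7 edges of H are present in G. Then P[X_H = 1] = p^{7} = (6/7)^{7} = 279936/823543.
By linearity: E[X] = Σ_H E[X_H] = 135135 · p^{7} = 135135 · 279936/823543 = 5404164480/117649.
Numerically: E[X] ≈ 45934.6.

E[X] = 135135 · (6/7)^{7} = 5404164480/117649 ≈ 45934.6.


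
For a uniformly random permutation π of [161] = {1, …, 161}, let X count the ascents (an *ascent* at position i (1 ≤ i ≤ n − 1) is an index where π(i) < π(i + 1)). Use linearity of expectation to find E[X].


Write X = Σ X_I over i = 1, …, 160, with X_I the indicator of one ascent.
There are 160 indicators.
For each fixed i, the pair (π(i), π(i+1)) is a uniformly random ordered pair of distinct values from {1, …, 161}; by symmetry P[π(i) < π(i+1)] = 1/2.
By linearity: E[X] = 160 · (1/2) = (161 − 1) · (1/2) = 80 ≈ 80.000.

E[X] = 80 = 80.000.


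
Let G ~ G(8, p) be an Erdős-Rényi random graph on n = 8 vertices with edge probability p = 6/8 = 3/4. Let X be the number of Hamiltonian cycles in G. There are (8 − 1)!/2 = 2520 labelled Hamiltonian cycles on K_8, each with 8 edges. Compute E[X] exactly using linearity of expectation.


K_8 has (8 − 1)!/2 = 2520 labelled Hamiltonian cycles.
For each such Hamiltonian cycle H, let X_H = 1 if all 8 edges of H are present in G. Then P[X_H = 1] = p^{8} = (3/4)^{8} = 6561/65536.
By linearity: E[X] = Σ_H E[X_H] = 2520 · p^{8} = 2520 · 6561/65536 = 2066715/8192.
Numerically: E[X] ≈ 252.

E[X] = 2520 · (3/4)^{8} = 2066715/8192 ≈ 252.


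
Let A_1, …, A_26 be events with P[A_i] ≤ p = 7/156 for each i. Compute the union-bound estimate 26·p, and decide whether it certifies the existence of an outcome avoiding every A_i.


Union bound: P[∪_{i=1}^{26} A_i] ≤ Σ_i P[A_i] ≤ 26·p = 26·(7/156) = 7/6.
Numerically: 7/6 ≈ 1.16667.
Is 7/6 < 1? NO.
Since the bound 7/6 is ≥ 1, the union bound is uninformative here; it does NOT by itself certify existence.

26·p = 7/6 ≈ 1.16667; existence NOT certified by the union bound.


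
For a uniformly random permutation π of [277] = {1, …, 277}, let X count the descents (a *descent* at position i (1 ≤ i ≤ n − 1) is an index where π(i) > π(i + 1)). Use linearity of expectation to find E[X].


Write X = Σ X_I over i = 1, …, 276, with X_I the indicator of one descent.
There are 276 indicators.
For each fixed i, the pair (π(i), π(i+1)) is a uniformly random ordered pair of distinct values from {1, …, 277}; by symmetry P[π(i) > π(i+1)] = 1/2.
By linearity: E[X] = 276 · (1/2) = (277 − 1) · (1/2) = 138 ≈ 138.00000.

E[X] = 138 = 138.00000.


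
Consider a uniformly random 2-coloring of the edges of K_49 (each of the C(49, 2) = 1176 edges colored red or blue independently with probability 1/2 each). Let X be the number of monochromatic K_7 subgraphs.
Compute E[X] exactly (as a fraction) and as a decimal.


Let X = Σ_S X_S over the C(49, 7) = 85900584 subsets S of size 7, where X_S = 1 if the K_7 on S is monochromatic.
For a fixed S, the K_7 on S has C(7, 2) = 21 edges. P[all 21 edges red] = (1/2)^21, and likewise for blue, so P[monochromatic] = 2·(1/2)^21 = 2^{1 − 21} = 1/1048576.
Summing: E[X] = C(49, 7) · 2^{1 − 21} = 85900584 · 1/1048576 = 10737573/131072.
Numerically: E[X] ≈ 81.9212.

E[X] = C(49,7)·2^(1−C(7,2)) = 10737573/131072 ≈ 81.9212.


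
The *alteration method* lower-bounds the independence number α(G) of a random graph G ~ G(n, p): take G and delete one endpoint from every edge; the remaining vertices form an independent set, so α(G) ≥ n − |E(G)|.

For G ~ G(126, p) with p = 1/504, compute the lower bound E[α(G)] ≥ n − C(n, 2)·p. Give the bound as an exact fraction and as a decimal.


E[|E(G)|] = C(126, 2)·p = 7875 · (1/504) = 125/8.
E[α(G)] ≥ n − E[|E(G)|] = 126 − 125/8 = 883/8.
Numerically: ≈ 110.375.
(This is only a lower bound; the true E[α(G)] may be larger.)

E[α(G)] ≥ 883/8 ≈ 110.375.


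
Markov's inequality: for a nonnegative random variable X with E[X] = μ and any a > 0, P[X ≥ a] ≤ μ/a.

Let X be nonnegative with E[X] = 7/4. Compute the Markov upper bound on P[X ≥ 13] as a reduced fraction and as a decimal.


μ = E[X] = 7/4, a = 13.
Markov: P[X ≥ 13] ≤ μ/a = (7/4)/13 = 7/52.
Numerically: ≈ 0.13462.
(Since a = 13 > μ = 1.75000, the bound 7/52 is < 1 and informative.)

P[X ≥ 13] ≤ 7/52 ≈ 0.13462.


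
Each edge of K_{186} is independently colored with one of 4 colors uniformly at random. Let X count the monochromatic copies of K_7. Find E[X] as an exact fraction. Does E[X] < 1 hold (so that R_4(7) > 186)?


E[X] = C(186, 7) · 4^{1 − 21} = 1363155866280 · 4^{−20} = 1363155866280/1099511627776.
As a reduced fraction: E[X] = 170394483285/137438953472 ≈ 1.2398.
Is E[X] < 1? NO.
Since E[X] ≥ 1, the first-moment bound is inconclusive at n = 186; it does NOT by itself certify R_4(7) > 186.

E[X] = 170394483285/137438953472 ≈ 1.2398; E[X] ≥ 1; first-moment method inconclusive here.


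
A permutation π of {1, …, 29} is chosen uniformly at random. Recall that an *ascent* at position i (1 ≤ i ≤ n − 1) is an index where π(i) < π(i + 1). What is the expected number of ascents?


Write X = Σ X_I over i = 1, …, 28, with X_I the indicator of one ascent.
There are 28 indicators.
For each fixed i, the pair (π(i), π(i+1)) is a uniformly random ordered pair of distinct values from {1, …, 29}; by symmetry P[π(i) < π(i+1)] = 1/2.
By linearity: E[X] = 28 · (1/2) = (29 − 1) · (1/2) = 14 ≈ 14.000000.

E[X] = 14 = 14.000000.


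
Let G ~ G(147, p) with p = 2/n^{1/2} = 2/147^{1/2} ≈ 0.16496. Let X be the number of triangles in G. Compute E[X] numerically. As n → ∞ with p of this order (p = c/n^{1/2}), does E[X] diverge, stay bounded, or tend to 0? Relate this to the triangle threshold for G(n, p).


Number of potential triangles: C(147, 3) = 518665.
Each occurs with probability p³ ≈ (0.16496)³ ≈ 4.4886318e-03.
By linearity: E[X] = C(147, 3)·p³ ≈ 518665 · 4.4886318e-03 ≈ 2328.09623.
Since α = 1/2 < 1, p = c/n^{1/2} ≫ 1/n is above the triangle threshold p ~ 1/n. Asymptotically E[X] ~ (c³/6)·n^{3(1−α)} = (2³/6)·n^{1.5} → ∞; triangles are abundant w.h.p.

E[X] ≈ 2328.09623; in regime p = Θ(1/n^{1/2}) E[X] diverges (above the triangle threshold p ~ 1/n).


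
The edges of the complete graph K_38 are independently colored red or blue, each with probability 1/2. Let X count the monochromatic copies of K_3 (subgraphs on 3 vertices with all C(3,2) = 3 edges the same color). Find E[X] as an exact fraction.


Let X = Σ_S X_S over the C(38, 3) = 8436 subsets S of size 3, where X_S = 1 if the K_3 on S is monochromatic.
For a fixed S, the K_3 on S has C(3, 2) = 3 edges. P[all 3 edges red] = (1/2)^3, and likewise for blue, so P[monochromatic] = 2·(1/2)^3 = 2^{1 − 3} = 1/4.
By linearity of expectation: E[X] = C(38, 3) · 2^{1 − 3} = 8436 · 1/4 = 2109.
Numerically: E[X] ≈ 2109.00000.

E[X] = C(38,3)·2^(1−C(3,2)) = 2109 ≈ 2109.00000.


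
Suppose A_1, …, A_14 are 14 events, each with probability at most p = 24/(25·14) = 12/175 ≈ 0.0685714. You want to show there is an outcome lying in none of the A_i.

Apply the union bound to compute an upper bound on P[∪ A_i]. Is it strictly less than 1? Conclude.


Union bound: P[∪_{i=1}^{14} A_i] ≤ Σ_i P[A_i] ≤ 14·p = 14·(12/175) = 24/25.
Numerically: 24/25 ≈ 0.9600000.
Is 24/25 < 1? YES.
Since P[∪ A_i] ≤ 24/25 < 1, the complement has P[∩ A_i^c] ≥ 1 − 24/25 = 1/25 > 0, so some outcome avoids every A_i.

14·p = 24/25 ≈ 0.9600000; existence CERTIFIED by the union bound.


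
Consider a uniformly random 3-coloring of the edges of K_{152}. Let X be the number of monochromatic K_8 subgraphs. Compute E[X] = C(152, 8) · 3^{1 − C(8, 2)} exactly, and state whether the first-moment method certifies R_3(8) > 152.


E[X] = C(152, 8) · 3^{1 − 28} = 5859727868575 · 3^{−27} = 5859727868575/7625597484987.
As a reduced fraction: E[X] = 5859727868575/7625597484987 ≈ 0.76843.
Is E[X] < 1? YES.
Since E[X] < 1, there exists a 3-coloring of K_{152} with no monochromatic K_8; hence R_3(8) > 152.

E[X] = 5859727868575/7625597484987 ≈ 0.76843; E[X] < 1, so R_3(8) > 152.


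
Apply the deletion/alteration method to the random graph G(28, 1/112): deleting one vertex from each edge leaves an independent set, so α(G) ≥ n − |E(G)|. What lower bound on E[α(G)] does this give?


E[|E(G)|] = C(28, 2)·p = 378 · (1/112) = 27/8.
E[α(G)] ≥ n − E[|E(G)|] = 28 − 27/8 = 197/8.
Numerically: ≈ 24.625.
(This is only a lower bound; the true E[α(G)] may be larger.)

E[α(G)] ≥ 197/8 ≈ 24.625.


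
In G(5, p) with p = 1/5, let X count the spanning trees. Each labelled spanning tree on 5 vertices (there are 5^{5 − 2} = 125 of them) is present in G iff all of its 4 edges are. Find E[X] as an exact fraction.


K_5 has 5^{5 − 2} = 125 labelled spanning trees.
For each such spanning tree H, let X_H = 1 if all 4 edges of H are present in G. Then P[X_H = 1] = p^{4} = (1/5)^{4} = 1/625.
Summing the indicators: E[X] = Σ_H E[X_H] = 125 · p^{4} = 125 · 1/625 = 1/5.
Numerically: E[X] ≈ 0.2.

E[X] = 125 · (1/5)^{4} = 1/5 ≈ 0.2.


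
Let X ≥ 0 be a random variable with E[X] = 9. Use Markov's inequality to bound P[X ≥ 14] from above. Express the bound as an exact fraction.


μ = E[X] = 9, a = 14.
Markov: P[X ≥ 14] ≤ μ/a = (9)/14 = 9/14.
Numerically: ≈ 0.64286.
(Since a = 14 > μ = 9.00000, the bound 9/14 is < 1 and informative.)

P[X ≥ 14] ≤ 9/14 ≈ 0.64286.


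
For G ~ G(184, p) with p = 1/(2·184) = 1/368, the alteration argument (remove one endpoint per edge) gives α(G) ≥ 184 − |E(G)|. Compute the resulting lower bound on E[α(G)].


E[|E(G)|] = C(184, 2)·p = 16836 · (1/368) = 183/4.
E[α(G)] ≥ n − E[|E(G)|] = 184 − 183/4 = 553/4.
Numerically: ≈ 138.25000.
(This is only a lower bound; the true E[α(G)] may be larger.)

E[α(G)] ≥ 553/4 ≈ 138.25000.


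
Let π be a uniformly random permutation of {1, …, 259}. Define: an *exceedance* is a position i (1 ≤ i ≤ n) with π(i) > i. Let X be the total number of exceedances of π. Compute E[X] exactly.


Write X = Σ_{i=1}^{259} X_i, where X_i = 1_{π(i) > i}.
For each fixed i, π(i) is uniform over {1, …, 259} (marginal of a uniform permutation), so P[π(i) > i] = (n − i)/n. Summing: Σ_{i=1}^{259} (n − i)/n = (0 + 1 + … + 258)/259 = 259(259 − 1)/(2·259) = (259 − 1)/2.
Hence E[X] = Σ_{i=1}^{259} (259 − i)/259 = 129 ≈ 129.00000.

E[X] = 129 = 129.00000.


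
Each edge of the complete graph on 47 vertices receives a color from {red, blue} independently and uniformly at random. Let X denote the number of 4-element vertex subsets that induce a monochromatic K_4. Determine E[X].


Let X = Σ_S X_S over the C(47, 4) = 178365 subsets S of size 4, where X_S = 1 if the K_4 on S is monochromatic.
For a fixed S, the K_4 on S has C(4, 2) = 6 edges. P[all 6 edges red] = (1/2)^6, and likewise for blue, so P[monochromatic] = 2·(1/2)^6 = 2^{1 − 6} = 1/32.
By linearity of expectation: E[X] = C(47, 4) · 2^{1 − 6} = 178365 · 1/32 = 178365/32.
Numerically: E[X] ≈ 5573.90625.

E[X] = C(47,4)·2^(1−C(4,2)) = 178365/32 ≈ 5573.90625.


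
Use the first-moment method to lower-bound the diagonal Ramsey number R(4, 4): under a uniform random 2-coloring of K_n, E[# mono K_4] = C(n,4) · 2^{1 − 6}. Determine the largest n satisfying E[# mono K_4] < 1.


We need C(n, 4) · 2^{1 − 6} < 1, i.e. C(n, 4) < 2^{6 − 1} = 32.
Check values of n near the boundary:
  n = 5: C(5, 4) = 5; 5 < 32? YES
  n = 6: C(6, 4) = 15; 15 < 32? YES
  n = 7: C(7, 4) = 35; 35 < 32? NO
  n = 8: C(8, 4) = 70; 70 < 32? NO
The largest n with C(n, 4) < 32 is n = 6 (where E[X] = 15/32 ≈ 0.468750). Hence R(4, 4) > 6, i.e. R(4, 4) ≥ 7.

Largest n = 6; hence R(4, 4) > 6.


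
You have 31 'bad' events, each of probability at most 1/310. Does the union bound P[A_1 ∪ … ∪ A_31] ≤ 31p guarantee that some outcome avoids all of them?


Union bound: P[∪_{i=1}^{31} A_i] ≤ Σ_i P[A_i] ≤ 31·p = 31·(1/310) = 1/10.
Numerically: 1/10 ≈ 0.10000.
Is 1/10 < 1? YES.
Since P[∪ A_i] ≤ 1/10 < 1, the complement has P[∩ A_i^c] ≥ 1 − 1/10 = 9/10 > 0, so some outcome avoids every A_i.

31·p = 1/10 ≈ 0.10000; existence CERTIFIED by the union bound.


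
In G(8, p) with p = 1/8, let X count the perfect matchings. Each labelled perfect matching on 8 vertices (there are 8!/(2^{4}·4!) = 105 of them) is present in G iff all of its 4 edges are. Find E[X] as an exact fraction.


K_8 has 8!/(2^{4}·4!) = 105 labelled perfect matchings.
For each such perfect matching H, let X_H = 1 if all 4 edges of H are present in G. Then P[X_H = 1] = p^{4} = (1/8)^{4} = 1/4096.
By linearity: E[X] = Σ_H E[X_H] = 105 · p^{4} = 105 · 1/4096 = 105/4096.
Numerically: E[X] ≈ 0.025635.

E[X] = 105 · (1/8)^{4} = 105/4096 ≈ 0.025635.


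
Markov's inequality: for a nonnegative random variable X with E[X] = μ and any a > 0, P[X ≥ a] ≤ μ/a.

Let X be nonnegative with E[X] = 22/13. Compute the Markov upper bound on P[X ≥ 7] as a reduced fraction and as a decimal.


μ = E[X] = 22/13, a = 7.
Markov: P[X ≥ 7] ≤ μ/a = (22/13)/7 = 22/91.
Numerically: ≈ 0.241758.
(Since a = 7 > μ = 1.692308, the bound 22/91 is < 1 and informative.)

P[X ≥ 7] ≤ 22/91 ≈ 0.241758.


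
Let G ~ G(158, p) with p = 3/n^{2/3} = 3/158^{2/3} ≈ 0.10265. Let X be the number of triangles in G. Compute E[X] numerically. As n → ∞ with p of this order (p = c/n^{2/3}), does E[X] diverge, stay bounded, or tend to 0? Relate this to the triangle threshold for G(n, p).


Number of potential triangles: C(158, 3) = 644956.
Each occurs with probability p³ ≈ (0.10265)³ ≈ 1.0815574e-03.
By linearity: E[X] = C(158, 3)·p³ ≈ 644956 · 1.0815574e-03 ≈ 697.55696.
Since α = 2/3 < 1, p = c/n^{2/3} ≫ 1/n is above the triangle threshold p ~ 1/n. Asymptotically E[X] ~ (c³/6)·n^{3(1−α)} = (3³/6)·n^{1} → ∞; triangles are abundant w.h.p.

E[X] ≈ 697.55696; in regime p = Θ(1/n^{2/3}) E[X] diverges (above the triangle threshold p ~ 1/n).


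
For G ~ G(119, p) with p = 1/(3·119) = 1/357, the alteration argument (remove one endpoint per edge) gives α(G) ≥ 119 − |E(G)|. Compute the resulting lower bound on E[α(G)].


E[|E(G)|] = C(119, 2)·p = 7021 · (1/357) = 59/3.
E[α(G)] ≥ n − E[|E(G)|] = 119 − 59/3 = 298/3.
Numerically: ≈ 99.333.
(This is only a lower bound; the true E[α(G)] may be larger.)

E[α(G)] ≥ 298/3 ≈ 99.333.


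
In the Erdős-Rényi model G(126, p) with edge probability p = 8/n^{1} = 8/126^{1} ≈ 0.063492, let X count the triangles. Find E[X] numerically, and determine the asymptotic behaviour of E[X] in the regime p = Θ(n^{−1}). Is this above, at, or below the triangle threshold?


Number of potential triangles: C(126, 3) = 325500.
Each occurs with probability p³ ≈ (0.063492)³ ≈ 2.5595188e-04.
By linearity: E[X] = C(126, 3)·p³ ≈ 325500 · 2.5595188e-04 ≈ 83.31234.
Here α = 1, so p = 8/n is exactly at the triangle threshold p ~ 1/n. Asymptotically E[X] → c³/6 = 8³/6 = 256/3 ≈ 85.33333, a bounded constant. In this regime the triangle count is asymptotically Poisson(c³/6).

E[X] ≈ 83.31234; in regime p = Θ(1/n^{1}) E[X] stays bounded (at the triangle threshold p ~ 1/n).


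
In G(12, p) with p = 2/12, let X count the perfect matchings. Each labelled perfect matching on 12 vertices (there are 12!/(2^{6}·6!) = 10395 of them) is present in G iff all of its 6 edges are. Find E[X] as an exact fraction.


K_12 has 12!/(2^{6}·6!) = 10395 labelled perfect matchings.
For each such perfect matching H, let X_H = 1 if all 6 edges of H are present in G. Then P[X_H = 1] = p^{6} = (1/6)^{6} = 1/46656.
Summing the indicators: E[X] = Σ_H E[X_H] = 10395 · p^{6} = 10395 · 1/46656 = 385/1728.
Numerically: E[X] ≈ 0.222801.

E[X] = 10395 · (1/6)^{6} = 385/1728 ≈ 0.222801.


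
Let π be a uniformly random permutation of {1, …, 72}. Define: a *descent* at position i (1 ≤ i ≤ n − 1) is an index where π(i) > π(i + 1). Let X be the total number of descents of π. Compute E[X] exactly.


Write X = Σ X_I over i = 1, …, 71, with X_I the indicator of one descent.
There are 71 indicators.
For each fixed i, the pair (π(i), π(i+1)) is a uniformly random ordered pair of distinct values from {1, …, 72}; by symmetry P[π(i) > π(i+1)] = 1/2.
By linearity: E[X] = 71 · (1/2) = (72 − 1) · (1/2) = 71/2 ≈ 35.50000.

E[X] = 71/2 = 35.50000.


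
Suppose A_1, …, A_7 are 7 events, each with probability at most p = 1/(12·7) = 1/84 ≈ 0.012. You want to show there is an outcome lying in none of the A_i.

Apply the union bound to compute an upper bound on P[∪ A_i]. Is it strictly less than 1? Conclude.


Union bound: P[∪_{i=1}^{7} A_i] ≤ Σ_i P[A_i] ≤ 7·p = 7·(1/84) = 1/12.
Numerically: 1/12 ≈ 0.083.
Is 1/12 < 1? YES.
Since P[∪ A_i] ≤ 1/12 < 1, the complement has P[∩ A_i^c] ≥ 1 − 1/12 = 11/12 > 0, so some outcome avoids every A_i.

7·p = 1/12 ≈ 0.083; existence CERTIFIED by the union bound.


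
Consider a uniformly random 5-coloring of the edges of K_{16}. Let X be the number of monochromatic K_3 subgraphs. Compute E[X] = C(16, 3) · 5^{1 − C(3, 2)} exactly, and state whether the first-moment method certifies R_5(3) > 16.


E[X] = C(16, 3) · 5^{1 − 3} = 560 · 5^{−2} = 560/25.
As a reduced fraction: E[X] = 112/5 ≈ 22.4000.
Is E[X] < 1? NO.
Since E[X] ≥ 1, the first-moment bound is inconclusive at n = 16; it does NOT by itself certify R_5(3) > 16.

E[X] = 112/5 ≈ 22.4000; E[X] ≥ 1; first-moment method inconclusive here.


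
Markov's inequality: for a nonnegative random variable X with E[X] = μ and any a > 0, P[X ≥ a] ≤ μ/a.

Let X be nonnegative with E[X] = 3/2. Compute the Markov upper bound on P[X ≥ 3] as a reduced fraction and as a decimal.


μ = E[X] = 3/2, a = 3.
Markov: P[X ≥ 3] ≤ μ/a = (3/2)/3 = 1/2.
Numerically: ≈ 0.500.
(Since a = 3 > μ = 1.500, the bound 1/2 is < 1 and informative.)

P[X ≥ 3] ≤ 1/2 ≈ 0.500.


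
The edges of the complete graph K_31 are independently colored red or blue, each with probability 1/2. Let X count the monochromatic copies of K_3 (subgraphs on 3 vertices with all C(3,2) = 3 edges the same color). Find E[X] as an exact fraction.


Let X = Σ_S X_S over the C(31, 3) = 4495 subsets S of size 3, where X_S = 1 if the K_3 on S is monochromatic.
For a fixed S, the K_3 on S has C(3, 2) = 3 edges. P[all 3 edges red] = (1/2)^3, and likewise for blue, so P[monochromatic] = 2·(1/2)^3 = 2^{1 − 3} = 1/4.
By linearity: E[X] = C(31, 3) · 2^{1 − 3} = 4495 · 1/4 = 4495/4.
Numerically: E[X] ≈ 1123.75000.

E[X] = C(31,3)·2^(1−C(3,2)) = 4495/4 ≈ 1123.75000.


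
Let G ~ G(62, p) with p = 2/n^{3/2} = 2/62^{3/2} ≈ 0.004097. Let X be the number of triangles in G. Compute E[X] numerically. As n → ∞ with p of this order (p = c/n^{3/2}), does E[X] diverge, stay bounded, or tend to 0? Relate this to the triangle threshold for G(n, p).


Number of potential triangles: C(62, 3) = 37820.
Each occurs with probability p³ ≈ (0.004097)³ ≈ 6.875866e-08.
By linearity: E[X] = C(62, 3)·p³ ≈ 37820 · 6.875866e-08 ≈ 0.0026.
Since α = 3/2 > 1, p = c/n^{3/2} = o(1/n) is below the triangle threshold p ~ 1/n. Asymptotically E[X] ~ (c³/6)·n^{3(1−α)} = (2³/6)·n^{-1.5} → 0, so by Markov's inequality G has no triangles w.h.p.

E[X] ≈ 0.0026; in regime p = Θ(1/n^{3/2}) E[X] tends to 0 (below the triangle threshold p ~ 1/n).


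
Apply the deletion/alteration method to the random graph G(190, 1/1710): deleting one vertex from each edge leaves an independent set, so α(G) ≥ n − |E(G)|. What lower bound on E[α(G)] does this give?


E[|E(G)|] = C(190, 2)·p = 17955 · (1/1710) = 21/2.
E[α(G)] ≥ n − E[|E(G)|] = 190 − 21/2 = 359/2.
Numerically: ≈ 179.50000.
(This is only a lower bound; the true E[α(G)] may be larger.)

E[α(G)] ≥ 359/2 ≈ 179.50000.


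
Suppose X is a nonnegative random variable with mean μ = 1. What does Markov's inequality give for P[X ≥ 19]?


μ = E[X] = 1, a = 19.
Markov: P[X ≥ 19] ≤ μ/a = (1)/19 = 1/19.
Numerically: ≈ 0.052632.
(Since a = 19 > μ = 1.000000, the bound 1/19 is < 1 and informative.)

P[X ≥ 19] ≤ 1/19 ≈ 0.052632.


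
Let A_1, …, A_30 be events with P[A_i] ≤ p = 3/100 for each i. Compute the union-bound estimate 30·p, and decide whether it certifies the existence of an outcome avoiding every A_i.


Union bound: P[∪_{i=1}^{30} A_i] ≤ Σ_i P[A_i] ≤ 30·p = 30·(3/100) = 9/10.
Numerically: 9/10 ≈ 0.900.
Is 9/10 < 1? YES.
Since P[∪ A_i] ≤ 9/10 < 1, the complement has P[∩ A_i^c] ≥ 1 − 9/10 = 1/10 > 0, so some outcome avoids every A_i.

30·p = 9/10 ≈ 0.900; existence CERTIFIED by the union bound.


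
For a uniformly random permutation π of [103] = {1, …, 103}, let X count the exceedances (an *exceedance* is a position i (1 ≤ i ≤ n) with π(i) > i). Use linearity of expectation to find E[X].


Write X = Σ_{i=1}^{103} X_i, where X_i = 1_{π(i) > i}.
For each fixed i, π(i) is uniform over {1, …, 103} (marginal of a uniform permutation), so P[π(i) > i] = (n − i)/n. Summing: Σ_{i=1}^{103} (n − i)/n = (0 + 1 + … + 102)/103 = 103(103 − 1)/(2·103) = (103 − 1)/2.
Hence E[X] = Σ_{i=1}^{103} (103 − i)/103 = 51 ≈ 51.000000.

E[X] = 51 = 51.000000.


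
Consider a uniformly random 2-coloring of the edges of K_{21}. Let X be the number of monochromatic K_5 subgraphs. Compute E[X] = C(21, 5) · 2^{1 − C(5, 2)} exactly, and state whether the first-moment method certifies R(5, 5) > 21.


E[X] = C(21, 5) · 2^{1 − 10} = 20349 · 2^{−9} = 20349/512.
As a reduced fraction: E[X] = 20349/512 ≈ 39.7441406.
Is E[X] < 1? NO.
Since E[X] ≥ 1, the first-moment bound is inconclusive at n = 21; it does NOT by itself certify R(5, 5) > 21.

E[X] = 20349/512 ≈ 39.7441406; E[X] ≥ 1; first-moment method inconclusive here.


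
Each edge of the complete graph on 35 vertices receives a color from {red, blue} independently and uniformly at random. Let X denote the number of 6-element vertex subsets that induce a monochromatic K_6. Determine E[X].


Let X = Σ_S X_S over the C(35, 6) = 1623160 subsets S of size 6, where X_S = 1 if the K_6 on S is monochromatic.
For a fixed S, the K_6 on S has C(6, 2) = 15 edges. P[all 15 edges red] = (1/2)^15, and likewise for blue, so P[monochromatic] = 2·(1/2)^15 = 2^{1 − 15} = 1/16384.
By linearity of expectation: E[X] = C(35, 6) · 2^{1 − 15} = 1623160 · 1/16384 = 202895/2048.
Numerically: E[X] ≈ 99.06982.

E[X] = C(35,6)·2^(1−C(6,2)) = 202895/2048 ≈ 99.06982.


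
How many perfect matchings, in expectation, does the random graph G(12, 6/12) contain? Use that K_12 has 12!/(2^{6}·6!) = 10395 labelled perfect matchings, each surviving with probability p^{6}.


K_12 has 12!/(2^{6}·6!) = 10395 labelled perfect matchings.
For each such perfect matching H, let X_H = 1 if all 6 edges of H are present in G. Then P[X_H = 1] = p^{6} = (1/2)^{6} = 1/64.
Summing the indicators: E[X] = Σ_H E[X_H] = 10395 · p^{6} = 10395 · 1/64 = 10395/64.
Numerically: E[X] ≈ 162.4.

E[X] = 10395 · (1/2)^{6} = 10395/64 ≈ 162.4.


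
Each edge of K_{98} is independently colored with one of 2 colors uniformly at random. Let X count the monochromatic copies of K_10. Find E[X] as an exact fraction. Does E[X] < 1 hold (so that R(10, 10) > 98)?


E[X] = C(98, 10) · 2^{1 − 45} = 14005614014756 · 2^{−44} = 14005614014756/17592186044416.
As a reduced fraction: E[X] = 3501403503689/4398046511104 ≈ 0.79613.
Is E[X] < 1? YES.
Since E[X] < 1, there exists a 2-coloring of K_{98} with no monochromatic K_10; hence R(10, 10) > 98.

E[X] = 3501403503689/4398046511104 ≈ 0.79613; E[X] < 1, so R(10, 10) > 98.


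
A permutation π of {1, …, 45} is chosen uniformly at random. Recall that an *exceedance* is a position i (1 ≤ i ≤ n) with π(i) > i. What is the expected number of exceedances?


Write X = Σ_{i=1}^{45} X_i, where X_i = 1_{π(i) > i}.
For each fixed i, π(i) is uniform over {1, …, 45} (marginal of a uniform permutation), so P[π(i) > i] = (n − i)/n. Summing: Σ_{i=1}^{45} (n − i)/n = (0 + 1 + … + 44)/45 = 45(45 − 1)/(2·45) = (45 − 1)/2.
Hence E[X] = Σ_{i=1}^{45} (45 − i)/45 = 22 ≈ 22.0000.

E[X] = 22 = 22.0000.


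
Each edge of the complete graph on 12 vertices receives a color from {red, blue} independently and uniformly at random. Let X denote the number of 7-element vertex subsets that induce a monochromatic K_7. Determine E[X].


Let X = Σ_S X_S over the C(12, 7) = 792 subsets S of size 7, where X_S = 1 if the K_7 on S is monochromatic.
For a fixed S, the K_7 on S has C(7, 2) = 21 edges. P[all 21 edges red] = (1/2)^21, and likewise for blue, so P[monochromatic] = 2·(1/2)^21 = 2^{1 − 21} = 1/1048576.
By linearity of expectation: E[X] = C(12, 7) · 2^{1 − 21} = 792 · 1/1048576 = 99/131072.
Numerically: E[X] ≈ 0.001.

E[X] = C(12,7)·2^(1−C(7,2)) = 99/131072 ≈ 0.001.


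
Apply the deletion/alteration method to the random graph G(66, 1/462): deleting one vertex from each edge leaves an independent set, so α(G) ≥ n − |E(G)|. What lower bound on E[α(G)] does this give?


E[|E(G)|] = C(66, 2)·p = 2145 · (1/462) = 65/14.
E[α(G)] ≥ n − E[|E(G)|] = 66 − 65/14 = 859/14.
Numerically: ≈ 61.3571.
(This is only a lower bound; the true E[α(G)] may be larger.)

E[α(G)] ≥ 859/14 ≈ 61.3571.


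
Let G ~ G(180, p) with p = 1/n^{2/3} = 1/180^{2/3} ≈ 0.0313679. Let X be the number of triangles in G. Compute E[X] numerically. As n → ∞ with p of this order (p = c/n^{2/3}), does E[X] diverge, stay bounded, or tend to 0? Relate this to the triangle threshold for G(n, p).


Number of potential triangles: C(180, 3) = 955860.
Each occurs with probability p³ ≈ (0.0313679)³ ≈ 3.08641975e-05.
By linearity: E[X] = C(180, 3)·p³ ≈ 955860 · 3.08641975e-05 ≈ 29.501852.
Since α = 2/3 < 1, p = c/n^{2/3} ≫ 1/n is above the triangle threshold p ~ 1/n. Asymptotically E[X] ~ (c³/6)·n^{3(1−α)} = (1³/6)·n^{1} → ∞; triangles are abundant w.h.p.

E[X] ≈ 29.501852; in regime p = Θ(1/n^{2/3}) E[X] diverges (above the triangle threshold p ~ 1/n).


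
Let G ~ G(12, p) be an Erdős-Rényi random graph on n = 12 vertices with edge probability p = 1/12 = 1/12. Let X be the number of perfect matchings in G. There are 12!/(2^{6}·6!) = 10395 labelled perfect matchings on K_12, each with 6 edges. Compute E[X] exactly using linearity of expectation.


K_12 has 12!/(2^{6}·6!) = 10395 labelled perfect matchings.
For each such perfect matching H, let X_H = 1 if all 6 edges of H are present in G. Then P[X_H = 1] = p^{6} = (1/12)^{6} = 1/2985984.
Summing the indicators: E[X] = Σ_H E[X_H] = 10395 · p^{6} = 10395 · 1/2985984 = 385/110592.
Numerically: E[X] ≈ 0.0034813.

E[X] = 10395 · (1/12)^{6} = 385/110592 ≈ 0.0034813.


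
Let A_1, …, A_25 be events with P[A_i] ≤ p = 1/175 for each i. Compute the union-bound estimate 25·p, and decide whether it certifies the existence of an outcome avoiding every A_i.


Union bound: P[∪_{i=1}^{25} A_i] ≤ Σ_i P[A_i] ≤ 25·p = 25·(1/175) = 1/7.
Numerically: 1/7 ≈ 0.143.
Is 1/7 < 1? YES.
Since P[∪ A_i] ≤ 1/7 < 1, the complement has P[∩ A_i^c] ≥ 1 − 1/7 = 6/7 > 0, so some outcome avoids every A_i.

25·p = 1/7 ≈ 0.143; existence CERTIFIED by the union bound.


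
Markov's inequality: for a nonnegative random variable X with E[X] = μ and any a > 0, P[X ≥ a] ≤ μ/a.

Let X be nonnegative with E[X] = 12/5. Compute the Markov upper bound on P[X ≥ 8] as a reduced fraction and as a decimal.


μ = E[X] = 12/5, a = 8.
Markov: P[X ≥ 8] ≤ μ/a = (12/5)/8 = 3/10.
Numerically: ≈ 0.300.
(Since a = 8 > μ = 2.400, the bound 3/10 is < 1 and informative.)

P[X ≥ 8] ≤ 3/10 ≈ 0.300.


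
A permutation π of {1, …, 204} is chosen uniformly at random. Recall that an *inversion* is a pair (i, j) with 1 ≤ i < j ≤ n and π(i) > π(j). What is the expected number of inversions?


Write X = Σ X_I over the C(204, 2) = 20706 pairs i < j, with X_I the indicator of one inversion.
There are 20706 indicators.
For each fixed pair i < j, the values π(i) and π(j) are two distinct elements of {1, …, 204} in uniformly random order; by symmetry P[π(i) > π(j)] = 1/2.
By linearity: E[X] = 20706 · (1/2) = C(204, 2) · (1/2) = 20706/2 = 10353 ≈ 10353.000000.

E[X] = 10353 = 10353.000000.


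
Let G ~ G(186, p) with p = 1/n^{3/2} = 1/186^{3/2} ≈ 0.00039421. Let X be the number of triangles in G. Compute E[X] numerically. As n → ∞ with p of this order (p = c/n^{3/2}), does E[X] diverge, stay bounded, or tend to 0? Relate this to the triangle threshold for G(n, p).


Number of potential triangles: C(186, 3) = 1055240.
Each occurs with probability p³ ≈ (0.00039421)³ ≈ 6.1262082e-11.
By linearity: E[X] = C(186, 3)·p³ ≈ 1055240 · 6.1262082e-11 ≈ 0.00006.
Since α = 3/2 > 1, p = c/n^{3/2} = o(1/n) is below the triangle threshold p ~ 1/n. Asymptotically E[X] ~ (c³/6)·n^{3(1−α)} = (1³/6)·n^{-1.5} → 0, so by Markov's inequality G has no triangles w.h.p.

E[X] ≈ 0.00006; in regime p = Θ(1/n^{3/2}) E[X] tends to 0 (below the triangle threshold p ~ 1/n).


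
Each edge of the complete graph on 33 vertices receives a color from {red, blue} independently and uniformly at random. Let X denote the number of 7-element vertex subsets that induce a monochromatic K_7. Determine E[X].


Let X = Σ_S X_S over the C(33, 7) = 4272048 subsets S of size 7, where X_S = 1 if the K_7 on S is monochromatic.
For a fixed S, the K_7 on S has C(7, 2) = 21 edges. P[all 21 edges red] = (1/2)^21, and likewise for blue, so P[monochromatic] = 2·(1/2)^21 = 2^{1 − 21} = 1/1048576.
Summing: E[X] = C(33, 7) · 2^{1 − 21} = 4272048 · 1/1048576 = 267003/65536.
Numerically: E[X] ≈ 4.074.

E[X] = C(33,7)·2^(1−C(7,2)) = 267003/65536 ≈ 4.074.


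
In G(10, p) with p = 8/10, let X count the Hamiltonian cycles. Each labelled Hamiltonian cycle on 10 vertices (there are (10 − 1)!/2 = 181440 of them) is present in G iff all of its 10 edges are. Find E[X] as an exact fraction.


K_10 has (10 − 1)!/2 = 181440 labelled Hamiltonian cycles.
For each such Hamiltonian cycle H, let X_H = 1 if all 10 edges of H are present in G. Then P[X_H = 1] = p^{10} = (4/5)^{10} = 1048576/9765625.
By linearity of expectation: E[X] = Σ_H E[X_H] = 181440 · p^{10} = 181440 · 1048576/9765625 = 38050725888/1953125.
Numerically: E[X] ≈ 1.95e+04.

E[X] = 181440 · (4/5)^{10} = 38050725888/1953125 ≈ 1.95e+04.


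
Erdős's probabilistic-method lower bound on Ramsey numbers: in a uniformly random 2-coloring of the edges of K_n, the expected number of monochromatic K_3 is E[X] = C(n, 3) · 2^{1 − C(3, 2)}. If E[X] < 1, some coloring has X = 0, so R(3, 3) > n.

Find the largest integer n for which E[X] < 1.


We need C(n, 3) · 2^{1 − 3} < 1, i.e. C(n, 3) < 2^{3 − 1} = 4.
Check values of n near the boundary:
  n = 3: C(3, 3) = 1; 1 < 4? YES
  n = 4: C(4, 3) = 4; 4 < 4? NO
  n = 5: C(5, 3) = 10; 10 < 4? NO
  n = 6: C(6, 3) = 20; 20 < 4? NO
The largest n with C(n, 3) < 4 is n = 3 (where E[X] = 1/4 ≈ 0.2500). Hence R(3, 3) > 3, i.e. R(3, 3) ≥ 4.

Largest n = 3; hence R(3, 3) > 3.


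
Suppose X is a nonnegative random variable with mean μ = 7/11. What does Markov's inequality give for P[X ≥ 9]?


μ = E[X] = 7/11, a = 9.
Markov: P[X ≥ 9] ≤ μ/a = (7/11)/9 = 7/99.
Numerically: ≈ 0.07071.
(Since a = 9 > μ = 0.63636, the bound 7/99 is < 1 and informative.)

P[X ≥ 9] ≤ 7/99 ≈ 0.07071.


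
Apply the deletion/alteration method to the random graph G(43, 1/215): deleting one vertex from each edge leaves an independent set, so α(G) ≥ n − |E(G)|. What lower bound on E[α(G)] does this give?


E[|E(G)|] = C(43, 2)·p = 903 · (1/215) = 21/5.
E[α(G)] ≥ n − E[|E(G)|] = 43 − 21/5 = 194/5.
Numerically: ≈ 38.800000.
(This is only a lower bound; the true E[α(G)] may be larger.)

E[α(G)] ≥ 194/5 ≈ 38.800000.


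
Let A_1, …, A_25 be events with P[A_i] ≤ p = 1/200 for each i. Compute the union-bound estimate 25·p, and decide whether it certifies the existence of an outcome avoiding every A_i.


Union bound: P[∪_{i=1}^{25} A_i] ≤ Σ_i P[A_i] ≤ 25·p = 25·(1/200) = 1/8.
Numerically: 1/8 ≈ 0.125000.
Is 1/8 < 1? YES.
Since P[∪ A_i] ≤ 1/8 < 1, the complement has P[∩ A_i^c] ≥ 1 − 1/8 = 7/8 > 0, so some outcome avoids every A_i.

25·p = 1/8 ≈ 0.125000; existence CERTIFIED by the union bound.


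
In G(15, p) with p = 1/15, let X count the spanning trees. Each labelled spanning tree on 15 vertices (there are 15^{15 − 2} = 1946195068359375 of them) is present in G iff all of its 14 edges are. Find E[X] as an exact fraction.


K_15 has 15^{15 − 2} = 1946195068359375 labelled spanning trees.
For each such spanning tree H, let X_H = 1 if all 14 edges of H are present in G. Then P[X_H = 1] = p^{14} = (1/15)^{14} = 1/29192926025390625.
By linearity of expectation: E[X] = Σ_H E[X_H] = 1946195068359375 · p^{14} = 1946195068359375 · 1/29192926025390625 = 1/15.
Numerically: E[X] ≈ 0.0667.

E[X] = 1946195068359375 · (1/15)^{14} = 1/15 ≈ 0.0667.


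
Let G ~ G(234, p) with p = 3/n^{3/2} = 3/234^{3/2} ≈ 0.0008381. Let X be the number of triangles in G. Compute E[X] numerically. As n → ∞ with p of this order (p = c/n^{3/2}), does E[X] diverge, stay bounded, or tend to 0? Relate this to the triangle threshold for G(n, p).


Number of potential triangles: C(234, 3) = 2108184.
Each occurs with probability p³ ≈ (0.0008381)³ ≈ 5.886978e-10.
By linearity: E[X] = C(234, 3)·p³ ≈ 2108184 · 5.886978e-10 ≈ 0.0012.
Since α = 3/2 > 1, p = c/n^{3/2} = o(1/n) is below the triangle threshold p ~ 1/n. Asymptotically E[X] ~ (c³/6)·n^{3(1−α)} = (3³/6)·n^{-1.5} → 0, so by Markov's inequality G has no triangles w.h.p.

E[X] ≈ 0.0012; in regime p = Θ(1/n^{3/2}) E[X] tends to 0 (below the triangle threshold p ~ 1/n).


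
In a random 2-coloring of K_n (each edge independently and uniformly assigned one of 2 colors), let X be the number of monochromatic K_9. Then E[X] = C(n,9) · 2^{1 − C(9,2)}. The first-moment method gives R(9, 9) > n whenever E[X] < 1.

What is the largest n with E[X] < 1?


We need C(n, 9) · 2^{1 − 36} < 1, i.e. C(n, 9) < 2^{36 − 1} = 34359738368.
Check values of n near the boundary:
  n = 60: C(60, 9) = 14783142660; 14783142660 < 34359738368? YES
  n = 61: C(61, 9) = 17341763505; 17341763505 < 34359738368? YES
  n = 62: C(62, 9) = 20286591270; 20286591270 < 34359738368? YES
  n = 63: C(63, 9) = 23667689815; 23667689815 < 34359738368? YES
  n = 64: C(64, 9) = 27540584512; 27540584512 < 34359738368? YES
  n = 65: C(65, 9) = 31966749880; 31966749880 < 34359738368? YES
  n = 66: C(66, 9) = 37014131440; 37014131440 < 34359738368? NO
  n = 67: C(67, 9) = 42757703560; 42757703560 < 34359738368? NO
The largest n with C(n, 9) < 34359738368 is n = 65 (where E[X] = 3995843735/4294967296 ≈ 0.930355). Hence R(9, 9) > 65, i.e. R(9, 9) ≥ 66.

Largest n = 65; hence R(9, 9) > 65.


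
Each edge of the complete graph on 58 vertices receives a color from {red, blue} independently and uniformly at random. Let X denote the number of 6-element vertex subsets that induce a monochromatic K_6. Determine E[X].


Let X = Σ_S X_S over the C(58, 6) = 40475358 subsets S of size 6, where X_S = 1 if the K_6 on S is monochromatic.
For a fixed S, the K_6 on S has C(6, 2) = 15 edges. P[all 15 edges red] = (1/2)^15, and likewise for blue, so P[monochromatic] = 2·(1/2)^15 = 2^{1 − 15} = 1/16384.
By linearity: E[X] = C(58, 6) · 2^{1 − 15} = 40475358 · 1/16384 = 20237679/8192.
Numerically: E[X] ≈ 2470.420.

E[X] = C(58,6)·2^(1−C(6,2)) = 20237679/8192 ≈ 2470.420.


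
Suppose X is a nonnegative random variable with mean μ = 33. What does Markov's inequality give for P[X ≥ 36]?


μ = E[X] = 33, a = 36.
Markov: P[X ≥ 36] ≤ μ/a = (33)/36 = 11/12.
Numerically: ≈ 0.917.
(Since a = 36 > μ = 33.000, the bound 11/12 is < 1 and informative.)

P[X ≥ 36] ≤ 11/12 ≈ 0.917.
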